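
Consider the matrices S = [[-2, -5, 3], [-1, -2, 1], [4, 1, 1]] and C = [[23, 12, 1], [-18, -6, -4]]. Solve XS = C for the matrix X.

S is on the right of X, so right-multiply by S⁻¹: X = CS⁻¹.
det S = 2, so S⁻¹ = [[-3/2, 4, 1/2], [5/2, -7, -1/2], [7/2, -9, -1/2]].
X = CS⁻¹ = [[23, 12, 1], [-18, -6, -4]] · [[-3/2, 4, 1/2], [5/2, -7, -1/2], [7/2, -9, -1/2]] = [[-1, -1, 5], [-2, 6, -4]].

X = [[-1, -1, 5], [-2, 6, -4]]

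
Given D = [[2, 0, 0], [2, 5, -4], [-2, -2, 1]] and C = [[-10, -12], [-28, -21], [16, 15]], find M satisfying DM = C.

M = [[-5, -6], [-2, -1], [2, 1]]

Left-multiplying both sides by D⁻¹ gives M = D⁻¹C.
det D = -6; the adjugate gives D⁻¹ = [[1/2, 0, 0], [-1, -1/3, -4/3], [-1, -2/3, -5/3]].
M = D⁻¹C = [[1/2, 0, 0], [-1, -1/3, -4/3], [-1, -2/3, -5/3]] · [[-10, -12], [-28, -21], [16, 15]] = [[-5, -6], [-2, -1], [2, 1]].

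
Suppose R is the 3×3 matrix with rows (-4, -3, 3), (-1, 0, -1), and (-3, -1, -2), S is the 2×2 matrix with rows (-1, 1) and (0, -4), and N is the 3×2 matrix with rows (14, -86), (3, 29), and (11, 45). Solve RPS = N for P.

Isolating P: multiply by R⁻¹ from the left and S⁻¹ from the right, so P = R⁻¹NS⁻¹.
R has determinant 4; R⁻¹ = [[-1/4, -9/4, 3/4], [1/4, 17/4, -7/4], [1/4, 5/4, -3/4]].
det S = 4, so S⁻¹ = [[-1, -1/4], [0, -1/4]].
R⁻¹N = [[-2, -10], [-3, 23], [-1, -19]].
P = (R⁻¹N)S⁻¹ = [[2, 3], [3, -5], [1, 5]].

P = [[2, 3], [3, -5], [1, 5]]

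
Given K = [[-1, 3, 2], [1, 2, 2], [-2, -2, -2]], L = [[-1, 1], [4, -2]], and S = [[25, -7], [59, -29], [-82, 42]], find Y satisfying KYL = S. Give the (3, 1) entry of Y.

Isolating Y: multiply by K⁻¹ from the left and L⁻¹ from the right, so Y = K⁻¹SL⁻¹.
det K = -2, so K⁻¹ = [[0, -1, -1], [1, -3, -2], [-1, 4, 5/2]].
det L = -2; the adjugate gives L⁻¹ = [[1, 1/2], [2, 1/2]].
K⁻¹S = [[23, -13], [12, -4], [6, -4]].
Y = (K⁻¹S)L⁻¹ = [[-3, 5], [4, 4], [-2, 1]].

-2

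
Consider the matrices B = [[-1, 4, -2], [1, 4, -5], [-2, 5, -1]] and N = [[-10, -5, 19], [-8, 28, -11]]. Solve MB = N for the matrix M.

Since B sits to the right of M, M = NB⁻¹.
det B = -3, so B⁻¹ = [[-7, 2, 4], [-11/3, 1, 7/3], [-13/3, 1, 8/3]].
M = NB⁻¹ = [[-10, -5, 19], [-8, 28, -11]] · [[-7, 2, 4], [-11/3, 1, 7/3], [-13/3, 1, 8/3]] = [[6, -6, -1], [1, 1, 4]].

M = [[6, -6, -1], [1, 1, 4]]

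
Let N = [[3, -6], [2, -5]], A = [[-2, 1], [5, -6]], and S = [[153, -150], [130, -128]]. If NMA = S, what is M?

M = [[0, -1], [4, -4]]

Left-multiply by N⁻¹ and right-multiply by A⁻¹: M = N⁻¹SA⁻¹.
det N = -3; the adjugate gives N⁻¹ = [[5/3, -2], [2/3, -1]].
A has determinant 7; A⁻¹ = [[-6/7, -1/7], [-5/7, -2/7]].
N⁻¹S = [[-5, 6], [-28, 28]].
M = (N⁻¹S)A⁻¹ = [[0, -1], [4, -4]].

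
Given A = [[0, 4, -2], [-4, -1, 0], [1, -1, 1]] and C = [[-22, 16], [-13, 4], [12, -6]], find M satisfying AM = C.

Since A multiplies M on the left, M = A⁻¹C.
A has determinant 6; A⁻¹ = [[-1/6, -1/3, -1/3], [2/3, 1/3, 4/3], [5/6, 2/3, 8/3]].
M = A⁻¹C = [[-1/6, -1/3, -1/3], [2/3, 1/3, 4/3], [5/6, 2/3, 8/3]] · [[-22, 16], [-13, 4], [12, -6]] = [[4, -2], [-3, 4], [5, 0]].

M = [[4, -2], [-3, 4], [5, 0]]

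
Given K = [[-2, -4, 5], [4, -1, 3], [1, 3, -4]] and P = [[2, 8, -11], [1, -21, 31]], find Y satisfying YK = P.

K is on the right of Y, so right-multiply by K⁻¹: Y = PK⁻¹.
det K = -1; the adjugate gives K⁻¹ = [[5, 1, 7], [-19, -3, -26], [-13, -2, -18]].
Y = PK⁻¹ = [[2, 8, -11], [1, -21, 31]] · [[5, 1, 7], [-19, -3, -26], [-13, -2, -18]] = [[1, 0, 4], [1, 2, -5]].

Y = [[1, 0, 4], [1, 2, -5]]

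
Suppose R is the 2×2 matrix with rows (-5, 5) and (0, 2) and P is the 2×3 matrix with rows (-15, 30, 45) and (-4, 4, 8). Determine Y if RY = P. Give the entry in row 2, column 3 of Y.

Since R multiplies Y on the left, Y = R⁻¹P.
det R = -10; the adjugate gives R⁻¹ = [[-1/5, 1/2], [0, 1/2]].
Y = R⁻¹P = [[-1/5, 1/2], [0, 1/2]] · [[-15, 30, 45], [-4, 4, 8]] = [[1, -4, -5], [-2, 2, 4]].

4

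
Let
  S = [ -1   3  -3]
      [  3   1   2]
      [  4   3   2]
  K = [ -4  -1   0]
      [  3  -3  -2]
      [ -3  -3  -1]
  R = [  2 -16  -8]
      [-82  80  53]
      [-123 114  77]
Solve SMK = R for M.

M = [[5, -5, -4], [-3, -4, 3], [-4, -3, 3]]

Isolating M: multiply by S⁻¹ from the left and K⁻¹ from the right, so M = S⁻¹RK⁻¹.
det S = -5; the adjugate gives S⁻¹ = [[4/5, 3, -9/5], [-2/5, -2, 7/5], [-1, -3, 2]].
det K = 3; the adjugate gives K⁻¹ = [[-1, -1/3, 2/3], [3, 4/3, -8/3], [-6, -3, 5]].
S⁻¹R = [[-23, 22, 14], [-9, 6, 5], [-2, 4, 3]].
M = (S⁻¹R)K⁻¹ = [[5, -5, -4], [-3, -4, 3], [-4, -3, 3]].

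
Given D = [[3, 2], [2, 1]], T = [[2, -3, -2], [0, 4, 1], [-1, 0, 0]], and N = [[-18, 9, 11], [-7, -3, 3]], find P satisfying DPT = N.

Left-multiply by D⁻¹ and right-multiply by T⁻¹: P = D⁻¹NT⁻¹.
det D = -1, so D⁻¹ = [[-1, 2], [2, -3]].
det T = -5; the adjugate gives T⁻¹ = [[0, 0, -1], [1/5, 2/5, 2/5], [-4/5, -3/5, -8/5]].
D⁻¹N = [[4, -15, -5], [-15, 27, 13]].
P = (D⁻¹N)T⁻¹ = [[1, -3, -2], [-5, 3, 5]].

P = [[1, -3, -2], [-5, 3, 5]]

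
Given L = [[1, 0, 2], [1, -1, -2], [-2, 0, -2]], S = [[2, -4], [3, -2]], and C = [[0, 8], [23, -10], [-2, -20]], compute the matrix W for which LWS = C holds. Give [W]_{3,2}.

Left-multiply by L⁻¹ and right-multiply by S⁻¹: W = L⁻¹CS⁻¹.
det L = -2; the adjugate gives L⁻¹ = [[-1, 0, -1], [-3, -1, -2], [1, 0, 1/2]].
S has determinant 8; S⁻¹ = [[-1/4, 1/2], [-3/8, 1/4]].
L⁻¹C = [[2, 12], [-19, 26], [-1, -2]].
W = (L⁻¹C)S⁻¹ = [[-5, 4], [-5, -3], [1, -1]].

-1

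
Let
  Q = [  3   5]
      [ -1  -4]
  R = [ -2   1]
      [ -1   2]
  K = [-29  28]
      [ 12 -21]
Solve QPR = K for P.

Isolating P: multiply by Q⁻¹ from the left and R⁻¹ from the right, so P = Q⁻¹KR⁻¹.
Q has determinant -7; Q⁻¹ = [[4/7, 5/7], [-1/7, -3/7]].
R has determinant -3; R⁻¹ = [[-2/3, 1/3], [-1/3, 2/3]].
Q⁻¹K = [[-8, 1], [-1, 5]].
P = (Q⁻¹K)R⁻¹ = [[5, -2], [-1, 3]].

P = [[5, -2], [-1, 3]]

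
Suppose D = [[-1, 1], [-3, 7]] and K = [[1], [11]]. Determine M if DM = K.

Since D multiplies M on the left, M = D⁻¹K.
D has determinant -4; D⁻¹ = [[-7/4, 1/4], [-3/4, 1/4]].
M = D⁻¹K = [[-7/4, 1/4], [-3/4, 1/4]] · [[1], [11]] = [[1], [2]].

M = [[1], [2]]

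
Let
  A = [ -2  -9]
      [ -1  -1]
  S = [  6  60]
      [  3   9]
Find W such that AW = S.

A is on the left of W, so left-multiply by A⁻¹: W = A⁻¹S.
A has determinant -7; A⁻¹ = [[1/7, -9/7], [-1/7, 2/7]].
W = A⁻¹S = [[1/7, -9/7], [-1/7, 2/7]] · [[6, 60], [3, 9]] = [[-3, -3], [0, -6]].

W = [[-3, -3], [0, -6]]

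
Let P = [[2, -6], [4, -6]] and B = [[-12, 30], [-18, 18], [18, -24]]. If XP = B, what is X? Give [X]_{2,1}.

3

Since P sits to the right of X, X = BP⁻¹.
P has determinant 12; P⁻¹ = [[-1/2, 1/2], [-1/3, 1/6]].
X = BP⁻¹ = [[-12, 30], [-18, 18], [18, -24]] · [[-1/2, 1/2], [-1/3, 1/6]] = [[-4, -1], [3, -6], [-1, 5]].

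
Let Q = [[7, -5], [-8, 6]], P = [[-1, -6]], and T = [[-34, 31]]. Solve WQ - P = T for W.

W = [[-5, 0]]

WQ = T + P = [[-35, 25]].
Q is on the right of W, so right-multiply by Q⁻¹: W = (T + P)Q⁻¹.
det Q = 2; the adjugate gives Q⁻¹ = [[3, 5/2], [4, 7/2]].
W = (T + P)Q⁻¹ = [[-5, 0]].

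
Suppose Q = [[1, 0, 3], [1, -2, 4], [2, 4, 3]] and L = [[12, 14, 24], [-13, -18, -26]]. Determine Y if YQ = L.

Y = [[-1, 3, 5], [-6, 1, -4]]

Since Q sits to the right of Y, Y = LQ⁻¹.
det Q = 2, so Q⁻¹ = [[-11, 6, 3], [5/2, -3/2, -1/2], [4, -2, -1]].
Y = LQ⁻¹ = [[12, 14, 24], [-13, -18, -26]] · [[-11, 6, 3], [5/2, -3/2, -1/2], [4, -2, -1]] = [[-1, 3, 5], [-6, 1, -4]].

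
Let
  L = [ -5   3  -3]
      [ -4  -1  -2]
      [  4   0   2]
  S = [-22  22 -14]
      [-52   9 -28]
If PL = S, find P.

P = [[6, -4, -2], [4, 3, -5]]

Since L sits to the right of P, P = SL⁻¹.
det L = -2; the adjugate gives L⁻¹ = [[1, 3, 9/2], [0, -1, -1], [-2, -6, -17/2]].
P = SL⁻¹ = [[-22, 22, -14], [-52, 9, -28]] · [[1, 3, 9/2], [0, -1, -1], [-2, -6, -17/2]] = [[6, -4, -2], [4, 3, -5]].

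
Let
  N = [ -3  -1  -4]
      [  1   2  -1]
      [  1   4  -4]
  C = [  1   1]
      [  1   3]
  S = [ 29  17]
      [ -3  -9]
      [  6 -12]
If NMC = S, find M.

Isolating M: multiply by N⁻¹ from the left and C⁻¹ from the right, so M = N⁻¹SC⁻¹.
N has determinant 1; N⁻¹ = [[-4, -20, 9], [3, 16, -7], [2, 11, -5]].
det C = 2; the adjugate gives C⁻¹ = [[3/2, -1/2], [-1/2, 1/2]].
N⁻¹S = [[-2, 4], [-3, -9], [-5, -5]].
M = (N⁻¹S)C⁻¹ = [[-5, 3], [0, -3], [-5, 0]].

M = [[-5, 3], [0, -3], [-5, 0]]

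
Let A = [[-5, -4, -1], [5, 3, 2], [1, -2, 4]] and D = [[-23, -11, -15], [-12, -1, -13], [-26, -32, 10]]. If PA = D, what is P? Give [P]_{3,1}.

Right-multiplying both sides by A⁻¹ gives P = DA⁻¹.
A has determinant 5; A⁻¹ = [[16/5, 18/5, -1], [-18/5, -19/5, 1], [-13/5, -14/5, 1]].
P = DA⁻¹ = [[-23, -11, -15], [-12, -1, -13], [-26, -32, 10]] · [[16/5, 18/5, -1], [-18/5, -19/5, 1], [-13/5, -14/5, 1]] = [[5, 1, -3], [-1, -3, -2], [6, 0, 4]].

6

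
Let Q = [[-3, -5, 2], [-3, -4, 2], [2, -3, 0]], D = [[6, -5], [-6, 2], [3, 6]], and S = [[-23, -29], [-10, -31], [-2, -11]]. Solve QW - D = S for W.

QW = S + D = [[-17, -34], [-16, -29], [1, -5]].
Left-multiplying both sides by Q⁻¹ gives W = Q⁻¹(S + D).
det Q = -4; the adjugate gives Q⁻¹ = [[-3/2, 3/2, 1/2], [-1, 1, 0], [-17/4, 19/4, 3/4]].
W = Q⁻¹(S + D) = [[2, 5], [1, 5], [-3, 3]].

W = [[2, 5], [1, 5], [-3, 3]]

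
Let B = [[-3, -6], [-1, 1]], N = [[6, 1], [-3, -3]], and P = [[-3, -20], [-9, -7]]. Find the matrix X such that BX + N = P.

BX = P − N = [[-9, -21], [-6, -4]].
Since B multiplies X on the left, X = B⁻¹(P − N).
B has determinant -9; B⁻¹ = [[-1/9, -2/3], [-1/9, 1/3]].
X = B⁻¹(P − N) = [[5, 5], [-1, 1]].

X = [[5, 5], [-1, 1]]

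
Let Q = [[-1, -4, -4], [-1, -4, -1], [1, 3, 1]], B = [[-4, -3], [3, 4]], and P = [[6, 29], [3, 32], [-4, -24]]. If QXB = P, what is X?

Left-multiply by Q⁻¹ and right-multiply by B⁻¹: X = Q⁻¹PB⁻¹.
det Q = -3, so Q⁻¹ = [[1/3, 8/3, 4], [0, -1, -1], [-1/3, 1/3, 0]].
B has determinant -7; B⁻¹ = [[-4/7, -3/7], [3/7, 4/7]].
Q⁻¹P = [[-6, -1], [1, -8], [-1, 1]].
X = (Q⁻¹P)B⁻¹ = [[3, 2], [-4, -5], [1, 1]].

X = [[3, 2], [-4, -5], [1, 1]]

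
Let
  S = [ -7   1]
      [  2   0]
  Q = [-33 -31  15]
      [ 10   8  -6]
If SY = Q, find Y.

Since S multiplies Y on the left, Y = S⁻¹Q.
det S = -2; the adjugate gives S⁻¹ = [[0, 1/2], [1, 7/2]].
Y = S⁻¹Q = [[0, 1/2], [1, 7/2]] · [[-33, -31, 15], [10, 8, -6]] = [[5, 4, -3], [2, -3, -6]].

Y = [[5, 4, -3], [2, -3, -6]]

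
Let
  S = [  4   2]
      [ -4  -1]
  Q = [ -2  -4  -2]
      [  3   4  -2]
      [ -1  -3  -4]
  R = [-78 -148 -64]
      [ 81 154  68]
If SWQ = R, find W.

W = S⁻¹RQ⁻¹ (apply S⁻¹ on the left and Q⁻¹ on the right).
det S = 4, so S⁻¹ = [[-1/4, -1/2], [1, 1]].
det Q = -2; the adjugate gives Q⁻¹ = [[11, 5, -8], [-7, -3, 5], [5/2, 1, -2]].
S⁻¹R = [[-21, -40, -18], [3, 6, 4]].
W = (S⁻¹R)Q⁻¹ = [[4, -3, 4], [1, 1, -2]].

W = [[4, -3, 4], [1, 1, -2]]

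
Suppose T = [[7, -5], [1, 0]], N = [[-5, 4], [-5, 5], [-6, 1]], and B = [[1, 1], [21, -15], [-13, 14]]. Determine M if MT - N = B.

MT = B + N = [[-4, 5], [16, -10], [-19, 15]].
T is on the right of M, so right-multiply by T⁻¹: M = (B + N)T⁻¹.
det T = 5, so T⁻¹ = [[0, 1], [-1/5, 7/5]].
M = (B + N)T⁻¹ = [[-1, 3], [2, 2], [-3, 2]].

M = [[-1, 3], [2, 2], [-3, 2]]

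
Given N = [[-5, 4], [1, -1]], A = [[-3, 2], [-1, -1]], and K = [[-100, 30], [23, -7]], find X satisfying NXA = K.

X = N⁻¹KA⁻¹ (apply N⁻¹ on the left and A⁻¹ on the right).
det N = 1; the adjugate gives N⁻¹ = [[-1, -4], [-1, -5]].
A has determinant 5; A⁻¹ = [[-1/5, -2/5], [1/5, -3/5]].
N⁻¹K = [[8, -2], [-15, 5]].
X = (N⁻¹K)A⁻¹ = [[-2, -2], [4, 3]].

X = [[-2, -2], [4, 3]]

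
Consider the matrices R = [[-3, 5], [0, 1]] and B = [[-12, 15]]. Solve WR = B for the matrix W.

Right-multiplying both sides by R⁻¹ gives W = BR⁻¹.
det R = -3, so R⁻¹ = [[-1/3, 5/3], [0, 1]].
W = BR⁻¹ = [[-12, 15]] · [[-1/3, 5/3], [0, 1]] = [[4, -5]].

W = [[4, -5]]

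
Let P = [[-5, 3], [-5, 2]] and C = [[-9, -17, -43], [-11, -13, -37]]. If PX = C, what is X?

X = [[3, 1, 5], [2, -4, -6]]

Since P multiplies X on the left, X = P⁻¹C.
P has determinant 5; P⁻¹ = [[2/5, -3/5], [1, -1]].
X = P⁻¹C = [[2/5, -3/5], [1, -1]] · [[-9, -17, -43], [-11, -13, -37]] = [[3, 1, 5], [2, -4, -6]].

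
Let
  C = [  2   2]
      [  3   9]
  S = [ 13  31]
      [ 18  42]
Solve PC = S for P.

P = [[2, 3], [3, 4]]

Since C sits to the right of P, P = SC⁻¹.
C has determinant 12; C⁻¹ = [[3/4, -1/6], [-1/4, 1/6]].
P = SC⁻¹ = [[13, 31], [18, 42]] · [[3/4, -1/6], [-1/4, 1/6]] = [[2, 3], [3, 4]].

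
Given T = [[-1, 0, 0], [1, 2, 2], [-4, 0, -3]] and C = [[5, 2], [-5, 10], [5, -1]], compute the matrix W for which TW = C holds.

Since T multiplies W on the left, W = T⁻¹C.
det T = 6; the adjugate gives T⁻¹ = [[-1, 0, 0], [-5/6, 1/2, 1/3], [4/3, 0, -1/3]].
W = T⁻¹C = [[-1, 0, 0], [-5/6, 1/2, 1/3], [4/3, 0, -1/3]] · [[5, 2], [-5, 10], [5, -1]] = [[-5, -2], [-5, 3], [5, 3]].

W = [[-5, -2], [-5, 3], [5, 3]]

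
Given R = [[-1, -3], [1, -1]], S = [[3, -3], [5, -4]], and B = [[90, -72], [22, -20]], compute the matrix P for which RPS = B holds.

Left-multiply by R⁻¹ and right-multiply by S⁻¹: P = R⁻¹BS⁻¹.
det R = 4, so R⁻¹ = [[-1/4, 3/4], [-1/4, -1/4]].
det S = 3; the adjugate gives S⁻¹ = [[-4/3, 1], [-5/3, 1]].
R⁻¹B = [[-6, 3], [-28, 23]].
P = (R⁻¹B)S⁻¹ = [[3, -3], [-1, -5]].

P = [[3, -3], [-1, -5]]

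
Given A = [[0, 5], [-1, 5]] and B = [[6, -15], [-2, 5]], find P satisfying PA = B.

A is on the right of P, so right-multiply by A⁻¹: P = BA⁻¹.
det A = 5, so A⁻¹ = [[1, -1], [1/5, 0]].
P = BA⁻¹ = [[6, -15], [-2, 5]] · [[1, -1], [1/5, 0]] = [[3, -6], [-1, 2]].

P = [[3, -6], [-1, 2]]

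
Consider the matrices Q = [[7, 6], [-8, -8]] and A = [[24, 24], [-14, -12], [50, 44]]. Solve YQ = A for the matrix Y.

Y = [[0, -3], [-2, 0], [6, -1]]

Right-multiplying both sides by Q⁻¹ gives Y = AQ⁻¹.
Q has determinant -8; Q⁻¹ = [[1, 3/4], [-1, -7/8]].
Y = AQ⁻¹ = [[24, 24], [-14, -12], [50, 44]] · [[1, 3/4], [-1, -7/8]] = [[0, -3], [-2, 0], [6, -1]].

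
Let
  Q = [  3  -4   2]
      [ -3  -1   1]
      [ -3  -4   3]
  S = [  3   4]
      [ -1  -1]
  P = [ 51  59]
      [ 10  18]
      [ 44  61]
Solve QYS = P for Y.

Y = [[-2, -5], [-5, 5], [-3, 4]]

Y = Q⁻¹PS⁻¹ (apply Q⁻¹ on the left and S⁻¹ on the right).
Q has determinant -3; Q⁻¹ = [[-1/3, -4/3, 2/3], [-2, -5, 3], [-3, -8, 5]].
S has determinant 1; S⁻¹ = [[-1, -4], [1, 3]].
Q⁻¹P = [[-1, -3], [-20, -25], [-13, -16]].
Y = (Q⁻¹P)S⁻¹ = [[-2, -5], [-5, 5], [-3, 4]].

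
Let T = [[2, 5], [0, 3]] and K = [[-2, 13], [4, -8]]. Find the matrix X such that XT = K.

T is on the right of X, so right-multiply by T⁻¹: X = KT⁻¹.
det T = 6, so T⁻¹ = [[1/2, -5/6], [0, 1/3]].
X = KT⁻¹ = [[-2, 13], [4, -8]] · [[1/2, -5/6], [0, 1/3]] = [[-1, 6], [2, -6]].

X = [[-1, 6], [2, -6]]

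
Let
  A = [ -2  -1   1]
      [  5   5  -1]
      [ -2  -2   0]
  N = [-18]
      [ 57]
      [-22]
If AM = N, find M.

M = [[5], [6], [-2]]

Left-multiplying both sides by A⁻¹ gives M = A⁻¹N.
A has determinant 2; A⁻¹ = [[-1, -1, -2], [1, 1, 3/2], [0, -1, -5/2]].
M = A⁻¹N = [[-1, -1, -2], [1, 1, 3/2], [0, -1, -5/2]] · [[-18], [57], [-22]] = [[5], [6], [-2]].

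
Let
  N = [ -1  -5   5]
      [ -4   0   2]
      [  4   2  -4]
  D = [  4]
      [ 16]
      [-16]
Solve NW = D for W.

W = [[-4], [0], [0]]

Left-multiplying both sides by N⁻¹ gives W = N⁻¹D.
N has determinant 4; N⁻¹ = [[-1, -5/2, -5/2], [-2, -4, -9/2], [-2, -9/2, -5]].
W = N⁻¹D = [[-1, -5/2, -5/2], [-2, -4, -9/2], [-2, -9/2, -5]] · [[4], [16], [-16]] = [[-4], [0], [0]].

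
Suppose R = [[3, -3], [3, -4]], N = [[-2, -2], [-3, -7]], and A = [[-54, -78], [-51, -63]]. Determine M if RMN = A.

M = [[3, 5], [-3, 3]]

M = R⁻¹AN⁻¹ (apply R⁻¹ on the left and N⁻¹ on the right).
det R = -3; the adjugate gives R⁻¹ = [[4/3, -1], [1, -1]].
det N = 8, so N⁻¹ = [[-7/8, 1/4], [3/8, -1/4]].
R⁻¹A = [[-21, -41], [-3, -15]].
M = (R⁻¹A)N⁻¹ = [[3, 5], [-3, 3]].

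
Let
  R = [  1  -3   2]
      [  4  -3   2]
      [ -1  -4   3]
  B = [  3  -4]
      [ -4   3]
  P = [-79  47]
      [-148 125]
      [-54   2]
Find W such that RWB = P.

W = [[-5, 2], [-2, -5], [3, 4]]

W = R⁻¹PB⁻¹ (apply R⁻¹ on the left and B⁻¹ on the right).
det R = 3, so R⁻¹ = [[-1/3, 1/3, 0], [-14/3, 5/3, 2], [-19/3, 7/3, 3]].
det B = -7; the adjugate gives B⁻¹ = [[-3/7, -4/7], [-4/7, -3/7]].
R⁻¹P = [[-23, 26], [14, -7], [-7, 0]].
W = (R⁻¹P)B⁻¹ = [[-5, 2], [-2, -5], [3, 4]].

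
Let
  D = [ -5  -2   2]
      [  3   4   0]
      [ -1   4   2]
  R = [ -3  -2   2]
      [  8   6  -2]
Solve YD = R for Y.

Y = [[5, 6, -4], [-1, 1, 0]]

D is on the right of Y, so right-multiply by D⁻¹: Y = RD⁻¹.
det D = 4; the adjugate gives D⁻¹ = [[2, 3, -2], [-3/2, -2, 3/2], [4, 11/2, -7/2]].
Y = RD⁻¹ = [[-3, -2, 2], [8, 6, -2]] · [[2, 3, -2], [-3/2, -2, 3/2], [4, 11/2, -7/2]] = [[5, 6, -4], [-1, 1, 0]].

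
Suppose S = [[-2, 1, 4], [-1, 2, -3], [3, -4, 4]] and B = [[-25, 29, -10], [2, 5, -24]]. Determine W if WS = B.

W = [[5, 6, -3], [-3, 4, 0]]

Since S sits to the right of W, W = BS⁻¹.
det S = -5, so S⁻¹ = [[4/5, 4, 11/5], [1, 4, 2], [2/5, 1, 3/5]].
W = BS⁻¹ = [[-25, 29, -10], [2, 5, -24]] · [[4/5, 4, 11/5], [1, 4, 2], [2/5, 1, 3/5]] = [[5, 6, -3], [-3, 4, 0]].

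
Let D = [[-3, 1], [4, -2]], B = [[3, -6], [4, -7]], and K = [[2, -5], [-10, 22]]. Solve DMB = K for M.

Left-multiply by D⁻¹ and right-multiply by B⁻¹: M = D⁻¹KB⁻¹.
det D = 2; the adjugate gives D⁻¹ = [[-1, -1/2], [-2, -3/2]].
det B = 3, so B⁻¹ = [[-7/3, 2], [-4/3, 1]].
D⁻¹K = [[3, -6], [11, -23]].
M = (D⁻¹K)B⁻¹ = [[1, 0], [5, -1]].

M = [[1, 0], [5, -1]]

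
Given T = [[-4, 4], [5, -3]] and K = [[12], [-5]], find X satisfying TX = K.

X = [[2], [5]]

Since T multiplies X on the left, X = T⁻¹K.
det T = -8; the adjugate gives T⁻¹ = [[3/8, 1/2], [5/8, 1/2]].
X = T⁻¹K = [[3/8, 1/2], [5/8, 1/2]] · [[12], [-5]] = [[2], [5]].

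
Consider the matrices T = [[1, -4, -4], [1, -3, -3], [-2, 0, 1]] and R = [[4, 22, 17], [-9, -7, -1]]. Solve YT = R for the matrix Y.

Since T sits to the right of Y, Y = RT⁻¹.
det T = 1; the adjugate gives T⁻¹ = [[-3, 4, 0], [5, -7, -1], [-6, 8, 1]].
Y = RT⁻¹ = [[4, 22, 17], [-9, -7, -1]] · [[-3, 4, 0], [5, -7, -1], [-6, 8, 1]] = [[-4, -2, -5], [-2, 5, 6]].

Y = [[-4, -2, -5], [-2, 5, 6]]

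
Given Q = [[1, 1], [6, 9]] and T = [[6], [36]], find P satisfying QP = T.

Left-multiplying both sides by Q⁻¹ gives P = Q⁻¹T.
det Q = 3, so Q⁻¹ = [[3, -1/3], [-2, 1/3]].
P = Q⁻¹T = [[3, -1/3], [-2, 1/3]] · [[6], [36]] = [[6], [0]].

P = [[6], [0]]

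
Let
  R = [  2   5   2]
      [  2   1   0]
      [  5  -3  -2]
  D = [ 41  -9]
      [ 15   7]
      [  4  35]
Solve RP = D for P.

Since R multiplies P on the left, P = R⁻¹D.
R has determinant -6; R⁻¹ = [[1/3, -2/3, 1/3], [-2/3, 7/3, -2/3], [11/6, -31/6, 4/3]].
P = R⁻¹D = [[1/3, -2/3, 1/3], [-2/3, 7/3, -2/3], [11/6, -31/6, 4/3]] · [[41, -9], [15, 7], [4, 35]] = [[5, 4], [5, -1], [3, -6]].

P = [[5, 4], [5, -1], [3, -6]]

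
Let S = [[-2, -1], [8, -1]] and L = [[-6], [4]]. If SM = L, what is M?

M = [[1], [4]]

S is on the left of M, so left-multiply by S⁻¹: M = S⁻¹L.
det S = 10; the adjugate gives S⁻¹ = [[-1/10, 1/10], [-4/5, -1/5]].
M = S⁻¹L = [[-1/10, 1/10], [-4/5, -1/5]] · [[-6], [4]] = [[1], [4]].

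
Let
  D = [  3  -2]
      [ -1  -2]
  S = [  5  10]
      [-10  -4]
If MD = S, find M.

M = [[0, -5], [-2, 4]]

D is on the right of M, so right-multiply by D⁻¹: M = SD⁻¹.
det D = -8; the adjugate gives D⁻¹ = [[1/4, -1/4], [-1/8, -3/8]].
M = SD⁻¹ = [[5, 10], [-10, -4]] · [[1/4, -1/4], [-1/8, -3/8]] = [[0, -5], [-2, 4]].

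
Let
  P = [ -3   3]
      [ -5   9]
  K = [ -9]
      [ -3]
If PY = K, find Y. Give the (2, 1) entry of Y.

P is on the left of Y, so left-multiply by P⁻¹: Y = P⁻¹K.
P has determinant -12; P⁻¹ = [[-3/4, 1/4], [-5/12, 1/4]].
Y = P⁻¹K = [[-3/4, 1/4], [-5/12, 1/4]] · [[-9], [-3]] = [[6], [3]].

3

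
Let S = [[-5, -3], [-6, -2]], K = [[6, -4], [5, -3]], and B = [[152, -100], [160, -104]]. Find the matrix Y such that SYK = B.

Y = [[-2, -2], [-4, 2]]

Isolating Y: multiply by S⁻¹ from the left and K⁻¹ from the right, so Y = S⁻¹BK⁻¹.
det S = -8; the adjugate gives S⁻¹ = [[1/4, -3/8], [-3/4, 5/8]].
K has determinant 2; K⁻¹ = [[-3/2, 2], [-5/2, 3]].
S⁻¹B = [[-22, 14], [-14, 10]].
Y = (S⁻¹B)K⁻¹ = [[-2, -2], [-4, 2]].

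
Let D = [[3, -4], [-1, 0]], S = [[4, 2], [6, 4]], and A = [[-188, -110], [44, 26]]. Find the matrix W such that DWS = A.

Isolating W: multiply by D⁻¹ from the left and S⁻¹ from the right, so W = D⁻¹AS⁻¹.
det D = -4; the adjugate gives D⁻¹ = [[0, -1], [-1/4, -3/4]].
det S = 4; the adjugate gives S⁻¹ = [[1, -1/2], [-3/2, 1]].
D⁻¹A = [[-44, -26], [14, 8]].
W = (D⁻¹A)S⁻¹ = [[-5, -4], [2, 1]].

W = [[-5, -4], [2, 1]]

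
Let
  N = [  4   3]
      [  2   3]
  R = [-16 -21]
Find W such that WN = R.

N is on the right of W, so right-multiply by N⁻¹: W = RN⁻¹.
det N = 6, so N⁻¹ = [[1/2, -1/2], [-1/3, 2/3]].
W = RN⁻¹ = [[-16, -21]] · [[1/2, -1/2], [-1/3, 2/3]] = [[-1, -6]].

W = [[-1, -6]]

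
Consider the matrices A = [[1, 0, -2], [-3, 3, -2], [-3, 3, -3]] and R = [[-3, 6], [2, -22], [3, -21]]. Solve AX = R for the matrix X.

Since A multiplies X on the left, X = A⁻¹R.
det A = -3, so A⁻¹ = [[1, 2, -2], [1, 3, -8/3], [0, 1, -1]].
X = A⁻¹R = [[1, 2, -2], [1, 3, -8/3], [0, 1, -1]] · [[-3, 6], [2, -22], [3, -21]] = [[-5, 4], [-5, -4], [-1, -1]].

X = [[-5, 4], [-5, -4], [-1, -1]]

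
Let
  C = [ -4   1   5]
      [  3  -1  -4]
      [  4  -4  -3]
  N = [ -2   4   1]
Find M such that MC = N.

C is on the right of M, so right-multiply by C⁻¹: M = NC⁻¹.
det C = 5, so C⁻¹ = [[-13/5, -17/5, 1/5], [-7/5, -8/5, -1/5], [-8/5, -12/5, 1/5]].
M = NC⁻¹ = [[-2, 4, 1]] · [[-13/5, -17/5, 1/5], [-7/5, -8/5, -1/5], [-8/5, -12/5, 1/5]] = [[-2, -2, -1]].

M = [[-2, -2, -1]]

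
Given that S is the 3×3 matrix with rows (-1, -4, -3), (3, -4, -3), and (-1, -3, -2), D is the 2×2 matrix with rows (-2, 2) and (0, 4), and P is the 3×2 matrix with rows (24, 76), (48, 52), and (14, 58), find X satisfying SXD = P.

X = [[-3, 0], [0, -4], [5, -3]]

Isolating X: multiply by S⁻¹ from the left and D⁻¹ from the right, so X = S⁻¹PD⁻¹.
det S = 4; the adjugate gives S⁻¹ = [[-1/4, 1/4, 0], [9/4, -1/4, -3], [-13/4, 1/4, 4]].
det D = -8, so D⁻¹ = [[-1/2, 1/4], [0, 1/4]].
S⁻¹P = [[6, -6], [0, -16], [-10, -2]].
X = (S⁻¹P)D⁻¹ = [[-3, 0], [0, -4], [5, -3]].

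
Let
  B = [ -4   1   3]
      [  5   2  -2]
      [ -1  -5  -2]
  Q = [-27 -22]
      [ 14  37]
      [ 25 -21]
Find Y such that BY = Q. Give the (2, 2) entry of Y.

B is on the left of Y, so left-multiply by B⁻¹: Y = B⁻¹Q.
B has determinant -1; B⁻¹ = [[14, 13, 8], [-12, -11, -7], [23, 21, 13]].
Y = B⁻¹Q = [[14, 13, 8], [-12, -11, -7], [23, 21, 13]] · [[-27, -22], [14, 37], [25, -21]] = [[4, 5], [-5, 4], [-2, -2]].

4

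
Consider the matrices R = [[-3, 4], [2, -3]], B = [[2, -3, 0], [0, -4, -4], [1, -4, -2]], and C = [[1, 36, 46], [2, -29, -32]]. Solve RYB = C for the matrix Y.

Y = [[-4, 4, -3], [-5, -2, 2]]

Left-multiply by R⁻¹ and right-multiply by B⁻¹: Y = R⁻¹CB⁻¹.
det R = 1, so R⁻¹ = [[-3, -4], [-2, -3]].
B has determinant -4; B⁻¹ = [[2, 3/2, -3], [1, 1, -2], [-1, -5/4, 2]].
R⁻¹C = [[-11, 8, -10], [-8, 15, 4]].
Y = (R⁻¹C)B⁻¹ = [[-4, 4, -3], [-5, -2, 2]].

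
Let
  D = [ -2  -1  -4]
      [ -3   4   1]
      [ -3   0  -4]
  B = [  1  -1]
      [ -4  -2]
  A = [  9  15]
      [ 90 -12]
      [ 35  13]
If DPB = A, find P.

Left-multiply by D⁻¹ and right-multiply by B⁻¹: P = D⁻¹AB⁻¹.
det D = -1, so D⁻¹ = [[16, 4, -15], [15, 4, -14], [-12, -3, 11]].
det B = -6, so B⁻¹ = [[1/3, -1/6], [-2/3, -1/6]].
D⁻¹A = [[-21, -3], [5, -5], [7, -1]].
P = (D⁻¹A)B⁻¹ = [[-5, 4], [5, 0], [3, -1]].

P = [[-5, 4], [5, 0], [3, -1]]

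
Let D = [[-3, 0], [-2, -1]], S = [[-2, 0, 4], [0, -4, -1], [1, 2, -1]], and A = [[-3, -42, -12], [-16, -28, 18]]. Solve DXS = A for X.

X = [[2, -1, 5], [-5, 2, 4]]

Left-multiply by D⁻¹ and right-multiply by S⁻¹: X = D⁻¹AS⁻¹.
D has determinant 3; D⁻¹ = [[-1/3, 0], [2/3, -1]].
det S = 4; the adjugate gives S⁻¹ = [[3/2, 2, 4], [-1/4, -1/2, -1/2], [1, 1, 2]].
D⁻¹A = [[1, 14, 4], [14, 0, -26]].
X = (D⁻¹A)S⁻¹ = [[2, -1, 5], [-5, 2, 4]].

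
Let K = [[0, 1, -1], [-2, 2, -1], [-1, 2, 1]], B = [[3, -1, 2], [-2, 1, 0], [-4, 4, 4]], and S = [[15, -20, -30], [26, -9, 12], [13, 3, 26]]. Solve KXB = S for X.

Left-multiply by K⁻¹ and right-multiply by B⁻¹: X = K⁻¹SB⁻¹.
det K = 5, so K⁻¹ = [[4/5, -3/5, 1/5], [3/5, -1/5, 2/5], [-2/5, -1/5, 2/5]].
det B = -4; the adjugate gives B⁻¹ = [[-1, -3, 1/2], [-2, -5, 1], [1, 2, -1/4]].
K⁻¹S = [[-1, -10, -26], [9, -9, -10], [-6, 11, 20]].
X = (K⁻¹S)B⁻¹ = [[-5, 1, -4], [-1, -2, -2], [4, 3, 3]].

X = [[-5, 1, -4], [-1, -2, -2], [4, 3, 3]]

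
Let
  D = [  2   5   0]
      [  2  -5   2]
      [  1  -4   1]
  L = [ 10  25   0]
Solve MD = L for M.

M = [[5, 0, 0]]

Right-multiplying both sides by D⁻¹ gives M = LD⁻¹.
det D = 6; the adjugate gives D⁻¹ = [[1/2, -5/6, 5/3], [0, 1/3, -2/3], [-1/2, 13/6, -10/3]].
M = LD⁻¹ = [[10, 25, 0]] · [[1/2, -5/6, 5/3], [0, 1/3, -2/3], [-1/2, 13/6, -10/3]] = [[5, 0, 0]].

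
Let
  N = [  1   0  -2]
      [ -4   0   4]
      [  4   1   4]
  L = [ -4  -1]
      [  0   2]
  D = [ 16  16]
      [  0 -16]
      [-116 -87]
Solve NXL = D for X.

Left-multiply by N⁻¹ and right-multiply by L⁻¹: X = N⁻¹DL⁻¹.
det N = 4; the adjugate gives N⁻¹ = [[-1, -1/2, 0], [8, 3, 1], [-1, -1/4, 0]].
L has determinant -8; L⁻¹ = [[-1/4, -1/8], [0, 1/2]].
N⁻¹D = [[-16, -8], [12, -7], [-16, -12]].
X = (N⁻¹D)L⁻¹ = [[4, -2], [-3, -5], [4, -4]].

X = [[4, -2], [-3, -5], [4, -4]]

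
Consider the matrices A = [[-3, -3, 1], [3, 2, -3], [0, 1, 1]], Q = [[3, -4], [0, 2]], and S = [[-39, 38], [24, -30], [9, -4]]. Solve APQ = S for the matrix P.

P = A⁻¹SQ⁻¹ (apply A⁻¹ on the left and Q⁻¹ on the right).
det A = -3; the adjugate gives A⁻¹ = [[-5/3, -4/3, -7/3], [1, 1, 2], [-1, -1, -1]].
det Q = 6; the adjugate gives Q⁻¹ = [[1/3, 2/3], [0, 1/2]].
A⁻¹S = [[12, -14], [3, 0], [6, -4]].
P = (A⁻¹S)Q⁻¹ = [[4, 1], [1, 2], [2, 2]].

P = [[4, 1], [1, 2], [2, 2]]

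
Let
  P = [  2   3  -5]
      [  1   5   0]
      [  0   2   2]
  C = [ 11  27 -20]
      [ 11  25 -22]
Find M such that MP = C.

M = [[4, 3, 0], [4, 3, -1]]

Since P sits to the right of M, M = CP⁻¹.
P has determinant 4; P⁻¹ = [[5/2, -4, 25/4], [-1/2, 1, -5/4], [1/2, -1, 7/4]].
M = CP⁻¹ = [[11, 27, -20], [11, 25, -22]] · [[5/2, -4, 25/4], [-1/2, 1, -5/4], [1/2, -1, 7/4]] = [[4, 3, 0], [4, 3, -1]].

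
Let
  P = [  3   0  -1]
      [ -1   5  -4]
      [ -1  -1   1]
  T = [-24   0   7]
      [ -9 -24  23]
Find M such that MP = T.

Since P sits to the right of M, M = TP⁻¹.
det P = -3; the adjugate gives P⁻¹ = [[-1/3, -1/3, -5/3], [-5/3, -2/3, -13/3], [-2, -1, -5]].
M = TP⁻¹ = [[-24, 0, 7], [-9, -24, 23]] · [[-1/3, -1/3, -5/3], [-5/3, -2/3, -13/3], [-2, -1, -5]] = [[-6, 1, 5], [-3, -4, 4]].

M = [[-6, 1, 5], [-3, -4, 4]]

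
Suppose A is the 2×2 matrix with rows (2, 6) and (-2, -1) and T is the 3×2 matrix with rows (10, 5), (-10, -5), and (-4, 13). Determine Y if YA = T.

Right-multiplying both sides by A⁻¹ gives Y = TA⁻¹.
A has determinant 10; A⁻¹ = [[-1/10, -3/5], [1/5, 1/5]].
Y = TA⁻¹ = [[10, 5], [-10, -5], [-4, 13]] · [[-1/10, -3/5], [1/5, 1/5]] = [[0, -5], [0, 5], [3, 5]].

Y = [[0, -5], [0, 5], [3, 5]]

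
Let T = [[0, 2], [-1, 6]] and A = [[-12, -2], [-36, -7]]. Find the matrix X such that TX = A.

X = [[0, 1], [-6, -1]]

Left-multiplying both sides by T⁻¹ gives X = T⁻¹A.
det T = 2, so T⁻¹ = [[3, -1], [1/2, 0]].
X = T⁻¹A = [[3, -1], [1/2, 0]] · [[-12, -2], [-36, -7]] = [[0, 1], [-6, -1]].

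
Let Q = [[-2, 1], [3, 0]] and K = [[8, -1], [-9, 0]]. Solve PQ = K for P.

Q is on the right of P, so right-multiply by Q⁻¹: P = KQ⁻¹.
Q has determinant -3; Q⁻¹ = [[0, 1/3], [1, 2/3]].
P = KQ⁻¹ = [[8, -1], [-9, 0]] · [[0, 1/3], [1, 2/3]] = [[-1, 2], [0, -3]].

P = [[-1, 2], [0, -3]]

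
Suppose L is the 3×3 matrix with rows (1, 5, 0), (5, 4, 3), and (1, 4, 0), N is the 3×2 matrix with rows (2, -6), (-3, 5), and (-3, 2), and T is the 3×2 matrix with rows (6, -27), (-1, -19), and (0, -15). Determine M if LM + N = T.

LM = T − N = [[4, -21], [2, -24], [3, -17]].
L is on the left of M, so left-multiply by L⁻¹: M = L⁻¹(T − N).
L has determinant 3; L⁻¹ = [[-4, 0, 5], [1, 0, -1], [16/3, 1/3, -7]].
M = L⁻¹(T − N) = [[-1, -1], [1, -4], [1, -1]].

M = [[-1, -1], [1, -4], [1, -1]]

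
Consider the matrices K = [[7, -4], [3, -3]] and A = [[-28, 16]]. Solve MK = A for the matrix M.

Right-multiplying both sides by K⁻¹ gives M = AK⁻¹.
det K = -9, so K⁻¹ = [[1/3, -4/9], [1/3, -7/9]].
M = AK⁻¹ = [[-28, 16]] · [[1/3, -4/9], [1/3, -7/9]] = [[-4, 0]].

M = [[-4, 0]]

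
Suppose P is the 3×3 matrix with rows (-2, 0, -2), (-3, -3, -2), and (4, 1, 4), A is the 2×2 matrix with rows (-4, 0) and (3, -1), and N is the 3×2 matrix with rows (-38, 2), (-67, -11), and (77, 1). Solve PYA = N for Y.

Y = [[-5, 2], [-4, -5], [1, -1]]

Left-multiply by P⁻¹ and right-multiply by A⁻¹: Y = P⁻¹NA⁻¹.
det P = 2, so P⁻¹ = [[-5, -1, -3], [2, 0, 1], [9/2, 1, 3]].
det A = 4, so A⁻¹ = [[-1/4, 0], [-3/4, -1]].
P⁻¹N = [[26, -2], [1, 5], [-7, 1]].
Y = (P⁻¹N)A⁻¹ = [[-5, 2], [-4, -5], [1, -1]].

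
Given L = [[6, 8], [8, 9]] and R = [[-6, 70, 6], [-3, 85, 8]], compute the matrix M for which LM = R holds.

M = [[3, 5, 1], [-3, 5, 0]]

L is on the left of M, so left-multiply by L⁻¹: M = L⁻¹R.
det L = -10; the adjugate gives L⁻¹ = [[-9/10, 4/5], [4/5, -3/5]].
M = L⁻¹R = [[-9/10, 4/5], [4/5, -3/5]] · [[-6, 70, 6], [-3, 85, 8]] = [[3, 5, 1], [-3, 5, 0]].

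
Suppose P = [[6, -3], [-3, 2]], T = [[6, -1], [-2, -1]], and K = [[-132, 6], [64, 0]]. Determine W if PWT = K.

Left-multiply by P⁻¹ and right-multiply by T⁻¹: W = P⁻¹KT⁻¹.
P has determinant 3; P⁻¹ = [[2/3, 1], [1, 2]].
det T = -8, so T⁻¹ = [[1/8, -1/8], [-1/4, -3/4]].
P⁻¹K = [[-24, 4], [-4, 6]].
W = (P⁻¹K)T⁻¹ = [[-4, 0], [-2, -4]].

W = [[-4, 0], [-2, -4]]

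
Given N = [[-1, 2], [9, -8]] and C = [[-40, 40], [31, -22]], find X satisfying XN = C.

Since N sits to the right of X, X = CN⁻¹.
N has determinant -10; N⁻¹ = [[4/5, 1/5], [9/10, 1/10]].
X = CN⁻¹ = [[-40, 40], [31, -22]] · [[4/5, 1/5], [9/10, 1/10]] = [[4, -4], [5, 4]].

X = [[4, -4], [5, 4]]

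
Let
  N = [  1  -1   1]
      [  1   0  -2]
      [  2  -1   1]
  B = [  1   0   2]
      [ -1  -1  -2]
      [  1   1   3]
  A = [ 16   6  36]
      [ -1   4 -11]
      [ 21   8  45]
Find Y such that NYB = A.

Y = [[3, -3, -1], [-3, 4, -1], [4, 5, 4]]

Y = N⁻¹AB⁻¹ (apply N⁻¹ on the left and B⁻¹ on the right).
det N = 2, so N⁻¹ = [[-1, 0, 1], [-5/2, -1/2, 3/2], [-1/2, -1/2, 1/2]].
det B = -1, so B⁻¹ = [[1, -2, -2], [-1, -1, 0], [0, 1, 1]].
N⁻¹A = [[5, 2, 9], [-8, -5, -17], [3, -1, 10]].
Y = (N⁻¹A)B⁻¹ = [[3, -3, -1], [-3, 4, -1], [4, 5, 4]].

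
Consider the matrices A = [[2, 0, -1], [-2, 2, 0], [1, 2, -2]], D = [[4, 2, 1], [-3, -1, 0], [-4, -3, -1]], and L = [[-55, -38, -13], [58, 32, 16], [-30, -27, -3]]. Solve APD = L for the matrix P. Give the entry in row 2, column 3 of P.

4

Left-multiply by A⁻¹ and right-multiply by D⁻¹: P = A⁻¹LD⁻¹.
det A = -2; the adjugate gives A⁻¹ = [[2, 1, -1], [2, 3/2, -1], [3, 2, -2]].
det D = 3; the adjugate gives D⁻¹ = [[1/3, -1/3, 1/3], [-1, 0, -1], [5/3, 4/3, 2/3]].
A⁻¹L = [[-22, -17, -7], [7, -1, 1], [11, 4, -1]].
P = (A⁻¹L)D⁻¹ = [[-2, -2, 5], [5, -1, 4], [-2, -5, -1]].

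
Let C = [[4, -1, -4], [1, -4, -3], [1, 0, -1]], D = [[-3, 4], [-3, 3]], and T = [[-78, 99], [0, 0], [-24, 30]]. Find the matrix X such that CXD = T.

X = [[3, -3], [3, 3], [-3, -5]]

Left-multiply by C⁻¹ and right-multiply by D⁻¹: X = C⁻¹TD⁻¹.
det C = 2, so C⁻¹ = [[2, -1/2, -13/2], [-1, 0, 4], [2, -1/2, -15/2]].
det D = 3, so D⁻¹ = [[1, -4/3], [1, -1]].
C⁻¹T = [[0, 3], [-18, 21], [24, -27]].
X = (C⁻¹T)D⁻¹ = [[3, -3], [3, 3], [-3, -5]].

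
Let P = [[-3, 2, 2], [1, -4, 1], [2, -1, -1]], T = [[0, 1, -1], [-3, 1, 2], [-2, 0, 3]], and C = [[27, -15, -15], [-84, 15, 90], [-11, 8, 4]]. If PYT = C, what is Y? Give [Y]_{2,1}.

Isolating Y: multiply by P⁻¹ from the left and T⁻¹ from the right, so Y = P⁻¹CT⁻¹.
det P = 5; the adjugate gives P⁻¹ = [[1, 0, 2], [3/5, -1/5, 1], [7/5, 1/5, 2]].
T has determinant 3; T⁻¹ = [[1, -1, 1], [5/3, -2/3, 1], [2/3, -2/3, 1]].
P⁻¹C = [[5, 1, -7], [22, -4, -23], [-1, -2, 5]].
Y = (P⁻¹C)T⁻¹ = [[2, -1, -1], [0, -4, -5], [-1, -1, 2]].

0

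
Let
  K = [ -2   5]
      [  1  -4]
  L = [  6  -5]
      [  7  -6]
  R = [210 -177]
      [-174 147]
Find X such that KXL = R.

X = [[-3, 4], [3, 4]]

Left-multiply by K⁻¹ and right-multiply by L⁻¹: X = K⁻¹RL⁻¹.
K has determinant 3; K⁻¹ = [[-4/3, -5/3], [-1/3, -2/3]].
L has determinant -1; L⁻¹ = [[6, -5], [7, -6]].
K⁻¹R = [[10, -9], [46, -39]].
X = (K⁻¹R)L⁻¹ = [[-3, 4], [3, 4]].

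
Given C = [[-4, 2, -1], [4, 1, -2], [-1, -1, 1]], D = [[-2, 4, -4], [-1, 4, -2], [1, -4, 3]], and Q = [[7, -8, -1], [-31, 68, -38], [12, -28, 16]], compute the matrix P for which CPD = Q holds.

P = [[2, 5, 5], [0, 3, 2], [-3, -2, -1]]

P = C⁻¹QD⁻¹ (apply C⁻¹ on the left and D⁻¹ on the right).
det C = 3; the adjugate gives C⁻¹ = [[-1/3, -1/3, -1], [-2/3, -5/3, -4], [-1, -2, -4]].
D has determinant -4; D⁻¹ = [[-1, -1, -2], [-1/4, 1/2, 0], [0, 1, 1]].
C⁻¹Q = [[-4, 8, -3], [-1, 4, 0], [7, -16, 13]].
P = (C⁻¹Q)D⁻¹ = [[2, 5, 5], [0, 3, 2], [-3, -2, -1]].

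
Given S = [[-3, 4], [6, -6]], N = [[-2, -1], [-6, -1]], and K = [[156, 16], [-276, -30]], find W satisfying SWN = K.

W = [[-1, 5], [3, -4]]

W = S⁻¹KN⁻¹ (apply S⁻¹ on the left and N⁻¹ on the right).
S has determinant -6; S⁻¹ = [[1, 2/3], [1, 1/2]].
det N = -4, so N⁻¹ = [[1/4, -1/4], [-3/2, 1/2]].
S⁻¹K = [[-28, -4], [18, 1]].
W = (S⁻¹K)N⁻¹ = [[-1, 5], [3, -4]].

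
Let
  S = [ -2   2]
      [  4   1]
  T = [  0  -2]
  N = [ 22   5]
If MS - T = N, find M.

M = [[-1, 5]]

MS = N + T = [[22, 3]].
Since S sits to the right of M, M = (N + T)S⁻¹.
S has determinant -10; S⁻¹ = [[-1/10, 1/5], [2/5, 1/5]].
M = (N + T)S⁻¹ = [[-1, 5]].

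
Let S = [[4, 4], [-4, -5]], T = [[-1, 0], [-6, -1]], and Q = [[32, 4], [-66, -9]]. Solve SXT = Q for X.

X = [[2, 4], [-4, -5]]

Left-multiply by S⁻¹ and right-multiply by T⁻¹: X = S⁻¹QT⁻¹.
det S = -4, so S⁻¹ = [[5/4, 1], [-1, -1]].
det T = 1, so T⁻¹ = [[-1, 0], [6, -1]].
S⁻¹Q = [[-26, -4], [34, 5]].
X = (S⁻¹Q)T⁻¹ = [[2, 4], [-4, -5]].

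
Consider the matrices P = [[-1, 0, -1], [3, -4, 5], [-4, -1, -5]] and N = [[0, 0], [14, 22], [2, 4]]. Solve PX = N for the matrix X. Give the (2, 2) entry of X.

P is on the left of X, so left-multiply by P⁻¹: X = P⁻¹N.
det P = -6, so P⁻¹ = [[-25/6, -1/6, 2/3], [5/6, -1/6, -1/3], [19/6, 1/6, -2/3]].
X = P⁻¹N = [[-25/6, -1/6, 2/3], [5/6, -1/6, -1/3], [19/6, 1/6, -2/3]] · [[0, 0], [14, 22], [2, 4]] = [[-1, -1], [-3, -5], [1, 1]].

-5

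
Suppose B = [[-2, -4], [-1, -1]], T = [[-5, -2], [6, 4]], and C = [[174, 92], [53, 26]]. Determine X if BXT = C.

X = B⁻¹CT⁻¹ (apply B⁻¹ on the left and T⁻¹ on the right).
det B = -2; the adjugate gives B⁻¹ = [[1/2, -2], [-1/2, 1]].
T has determinant -8; T⁻¹ = [[-1/2, -1/4], [3/4, 5/8]].
B⁻¹C = [[-19, -6], [-34, -20]].
X = (B⁻¹C)T⁻¹ = [[5, 1], [2, -4]].

X = [[5, 1], [2, -4]]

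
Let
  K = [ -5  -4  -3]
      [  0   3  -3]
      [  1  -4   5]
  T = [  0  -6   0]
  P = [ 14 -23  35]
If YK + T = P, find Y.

Y = [[-2, -3, 4]]

YK = P − T = [[14, -17, 35]].
Since K sits to the right of Y, Y = (P − T)K⁻¹.
K has determinant 6; K⁻¹ = [[1/2, 16/3, 7/2], [-1/2, -11/3, -5/2], [-1/2, -4, -5/2]].
Y = (P − T)K⁻¹ = [[-2, -3, 4]].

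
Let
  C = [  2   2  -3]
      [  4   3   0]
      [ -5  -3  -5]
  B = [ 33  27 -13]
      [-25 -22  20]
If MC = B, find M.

M = [[6, 4, -1], [-5, -5, -1]]

Right-multiplying both sides by C⁻¹ gives M = BC⁻¹.
C has determinant 1; C⁻¹ = [[-15, 19, 9], [20, -25, -12], [3, -4, -2]].
M = BC⁻¹ = [[33, 27, -13], [-25, -22, 20]] · [[-15, 19, 9], [20, -25, -12], [3, -4, -2]] = [[6, 4, -1], [-5, -5, -1]].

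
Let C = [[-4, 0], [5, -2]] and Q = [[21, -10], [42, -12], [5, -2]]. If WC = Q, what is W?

W = [[1, 5], [-3, 6], [0, 1]]

C is on the right of W, so right-multiply by C⁻¹: W = QC⁻¹.
det C = 8; the adjugate gives C⁻¹ = [[-1/4, 0], [-5/8, -1/2]].
W = QC⁻¹ = [[21, -10], [42, -12], [5, -2]] · [[-1/4, 0], [-5/8, -1/2]] = [[1, 5], [-3, 6], [0, 1]].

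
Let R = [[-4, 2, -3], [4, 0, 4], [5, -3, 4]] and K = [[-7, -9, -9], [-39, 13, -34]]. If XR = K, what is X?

Since R sits to the right of X, X = KR⁻¹.
R has determinant -4; R⁻¹ = [[-3, -1/4, -2], [-1, 1/4, -1], [3, 1/2, 2]].
X = KR⁻¹ = [[-7, -9, -9], [-39, 13, -34]] · [[-3, -1/4, -2], [-1, 1/4, -1], [3, 1/2, 2]] = [[3, -5, 5], [2, -4, -3]].

X = [[3, -5, 5], [2, -4, -3]]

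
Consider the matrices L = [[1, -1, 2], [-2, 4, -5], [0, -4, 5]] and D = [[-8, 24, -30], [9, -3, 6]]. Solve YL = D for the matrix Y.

Y = [[0, 4, -2], [3, -3, -3]]

Right-multiplying both sides by L⁻¹ gives Y = DL⁻¹.
L has determinant 6; L⁻¹ = [[0, -1/2, -1/2], [5/3, 5/6, 1/6], [4/3, 2/3, 1/3]].
Y = DL⁻¹ = [[-8, 24, -30], [9, -3, 6]] · [[0, -1/2, -1/2], [5/3, 5/6, 1/6], [4/3, 2/3, 1/3]] = [[0, 4, -2], [3, -3, -3]].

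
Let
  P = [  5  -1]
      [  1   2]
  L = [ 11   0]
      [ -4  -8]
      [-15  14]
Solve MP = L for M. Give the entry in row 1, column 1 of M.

2

Since P sits to the right of M, M = LP⁻¹.
P has determinant 11; P⁻¹ = [[2/11, 1/11], [-1/11, 5/11]].
M = LP⁻¹ = [[11, 0], [-4, -8], [-15, 14]] · [[2/11, 1/11], [-1/11, 5/11]] = [[2, 1], [0, -4], [-4, 5]].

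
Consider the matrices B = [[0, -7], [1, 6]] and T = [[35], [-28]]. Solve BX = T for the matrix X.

X = [[2], [-5]]

Since B multiplies X on the left, X = B⁻¹T.
B has determinant 7; B⁻¹ = [[6/7, 1], [-1/7, 0]].
X = B⁻¹T = [[6/7, 1], [-1/7, 0]] · [[35], [-28]] = [[2], [-5]].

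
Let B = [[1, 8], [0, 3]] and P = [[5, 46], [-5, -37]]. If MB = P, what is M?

Since B sits to the right of M, M = PB⁻¹.
det B = 3, so B⁻¹ = [[1, -8/3], [0, 1/3]].
M = PB⁻¹ = [[5, 46], [-5, -37]] · [[1, -8/3], [0, 1/3]] = [[5, 2], [-5, 1]].

M = [[5, 2], [-5, 1]]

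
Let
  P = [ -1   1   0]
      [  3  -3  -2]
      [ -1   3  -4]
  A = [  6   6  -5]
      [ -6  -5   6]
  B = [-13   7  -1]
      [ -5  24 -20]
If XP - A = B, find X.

X = [[-5, -3, 3], [4, -1, 4]]

XP = B + A = [[-7, 13, -6], [-11, 19, -14]].
P is on the right of X, so right-multiply by P⁻¹: X = (B + A)P⁻¹.
det P = -4, so P⁻¹ = [[-9/2, -1, 1/2], [-7/2, -1, 1/2], [-3/2, -1/2, 0]].
X = (B + A)P⁻¹ = [[-5, -3, 3], [4, -1, 4]].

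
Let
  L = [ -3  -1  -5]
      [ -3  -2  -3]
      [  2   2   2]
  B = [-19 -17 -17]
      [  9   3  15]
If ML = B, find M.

L is on the right of M, so right-multiply by L⁻¹: M = BL⁻¹.
L has determinant 4; L⁻¹ = [[1/2, -2, -7/4], [0, 1, 3/2], [-1/2, 1, 3/4]].
M = BL⁻¹ = [[-19, -17, -17], [9, 3, 15]] · [[1/2, -2, -7/4], [0, 1, 3/2], [-1/2, 1, 3/4]] = [[-1, 4, -5], [-3, 0, 0]].

M = [[-1, 4, -5], [-3, 0, 0]]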